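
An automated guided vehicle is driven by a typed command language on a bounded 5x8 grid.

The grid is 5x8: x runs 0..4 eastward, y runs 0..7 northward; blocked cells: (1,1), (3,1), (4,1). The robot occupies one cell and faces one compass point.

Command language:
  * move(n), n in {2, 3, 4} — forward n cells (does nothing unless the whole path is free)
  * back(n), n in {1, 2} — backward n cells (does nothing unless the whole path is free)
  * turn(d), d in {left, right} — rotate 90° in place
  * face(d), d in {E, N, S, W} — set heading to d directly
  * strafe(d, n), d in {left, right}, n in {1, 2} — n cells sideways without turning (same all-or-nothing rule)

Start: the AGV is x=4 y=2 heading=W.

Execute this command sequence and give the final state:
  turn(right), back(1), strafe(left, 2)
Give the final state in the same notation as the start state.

x=2 y=2 heading=N

from: x=4 y=2 heading=W
t=1 turn(right) ⇒ x=4 y=2 heading=N
t=2 back(1) ⇒ x=4 y=2 heading=N
t=3 strafe(left, 2) ⇒ x=2 y=2 heading=N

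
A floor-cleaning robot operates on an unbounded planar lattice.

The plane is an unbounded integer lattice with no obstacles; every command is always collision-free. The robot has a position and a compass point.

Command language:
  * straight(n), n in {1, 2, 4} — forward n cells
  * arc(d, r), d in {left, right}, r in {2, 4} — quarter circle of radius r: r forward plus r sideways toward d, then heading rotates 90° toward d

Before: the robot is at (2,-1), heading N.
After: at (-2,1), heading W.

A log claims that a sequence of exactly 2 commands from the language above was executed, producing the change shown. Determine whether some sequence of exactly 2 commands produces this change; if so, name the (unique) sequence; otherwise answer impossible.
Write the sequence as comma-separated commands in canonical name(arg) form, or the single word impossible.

arc(left, 2), straight(2)

key: order matters: swapping arc(left, 2) and straight(2) lands elsewhere
t0: at (2,-1), heading N
t=1 arc(left, 2) ⇒ at (0,1), heading W
t=2 straight(2) ⇒ at (-2,1), heading W
all 49 alternatives checked — unique.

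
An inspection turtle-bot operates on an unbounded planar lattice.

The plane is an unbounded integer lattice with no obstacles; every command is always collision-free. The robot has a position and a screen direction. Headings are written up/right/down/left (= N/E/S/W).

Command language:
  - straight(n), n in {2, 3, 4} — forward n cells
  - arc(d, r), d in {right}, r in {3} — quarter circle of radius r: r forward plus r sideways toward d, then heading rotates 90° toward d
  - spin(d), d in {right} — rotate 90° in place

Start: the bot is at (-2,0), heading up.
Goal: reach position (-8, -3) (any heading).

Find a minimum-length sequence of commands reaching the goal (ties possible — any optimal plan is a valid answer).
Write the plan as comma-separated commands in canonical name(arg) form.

initial: at (-2,0), heading up
step 1 (spin(right)): at (-2,0), heading right
step 2 (spin(right)): at (-2,0), heading down
step 3 (arc(right, 3)): at (-5,-3), heading left
step 4 (straight(3)): at (-8,-3), heading left
minimal: 4 command(s), checked below 4.

spin(right), spin(right), arc(right, 3), straight(3)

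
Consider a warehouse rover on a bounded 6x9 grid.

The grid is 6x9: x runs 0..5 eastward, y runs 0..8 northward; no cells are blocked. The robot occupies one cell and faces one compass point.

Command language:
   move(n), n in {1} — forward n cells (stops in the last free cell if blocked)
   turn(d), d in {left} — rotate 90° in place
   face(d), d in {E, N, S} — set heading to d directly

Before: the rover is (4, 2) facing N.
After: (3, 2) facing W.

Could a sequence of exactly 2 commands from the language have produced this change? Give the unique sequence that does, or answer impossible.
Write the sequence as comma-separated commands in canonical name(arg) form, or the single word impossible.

turn(left), move(1)

key: position moved to (3,2) AND the heading swung to W — translation plus rotation needed
from: (4, 2) facing N
[1] after turn(left): (4, 2) facing W
[2] after move(1): (3, 2) facing W
uniquely the one of 25 2-step routes that fits.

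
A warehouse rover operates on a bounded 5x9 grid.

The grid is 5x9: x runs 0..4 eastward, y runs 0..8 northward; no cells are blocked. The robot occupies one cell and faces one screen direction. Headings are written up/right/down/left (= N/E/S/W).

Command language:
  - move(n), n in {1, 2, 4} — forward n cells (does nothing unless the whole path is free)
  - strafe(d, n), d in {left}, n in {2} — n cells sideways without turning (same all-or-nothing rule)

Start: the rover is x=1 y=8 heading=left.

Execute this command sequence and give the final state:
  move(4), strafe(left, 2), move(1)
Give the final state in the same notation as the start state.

x=0 y=6 heading=left

t0: x=1 y=8 heading=left
t=1 move(4) ⇒ x=1 y=8 heading=left
t=2 strafe(left, 2) ⇒ x=1 y=6 heading=left
t=3 move(1) ⇒ x=0 y=6 heading=left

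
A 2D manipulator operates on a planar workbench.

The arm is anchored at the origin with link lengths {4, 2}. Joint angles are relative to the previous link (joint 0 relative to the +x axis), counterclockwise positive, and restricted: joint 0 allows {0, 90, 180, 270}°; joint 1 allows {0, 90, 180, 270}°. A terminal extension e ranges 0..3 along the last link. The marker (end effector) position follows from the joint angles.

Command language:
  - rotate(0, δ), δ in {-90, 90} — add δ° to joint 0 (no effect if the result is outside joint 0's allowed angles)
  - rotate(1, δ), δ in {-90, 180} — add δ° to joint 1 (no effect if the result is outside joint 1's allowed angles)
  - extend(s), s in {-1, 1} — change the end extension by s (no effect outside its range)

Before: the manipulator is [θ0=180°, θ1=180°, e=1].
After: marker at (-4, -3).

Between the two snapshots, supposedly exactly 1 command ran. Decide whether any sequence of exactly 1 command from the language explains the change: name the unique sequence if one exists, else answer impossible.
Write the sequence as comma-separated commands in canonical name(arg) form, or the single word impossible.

start: [θ0=180°, θ1=180°, e=1]
[1] after rotate(1, -90): [θ0=180°, θ1=90°, e=1]
uniquely the one of 6 1-step routes that fits.

rotate(1, -90)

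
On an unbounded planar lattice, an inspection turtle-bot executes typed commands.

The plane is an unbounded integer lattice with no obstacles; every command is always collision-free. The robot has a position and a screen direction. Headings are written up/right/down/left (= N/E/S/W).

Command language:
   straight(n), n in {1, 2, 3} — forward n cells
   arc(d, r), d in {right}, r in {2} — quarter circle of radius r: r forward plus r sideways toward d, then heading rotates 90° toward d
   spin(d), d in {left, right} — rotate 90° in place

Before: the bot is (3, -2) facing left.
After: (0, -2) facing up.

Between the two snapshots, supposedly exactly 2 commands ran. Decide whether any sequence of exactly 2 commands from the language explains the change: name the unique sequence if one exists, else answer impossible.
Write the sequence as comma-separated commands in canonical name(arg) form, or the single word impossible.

key: running spin(right) before straight(3) would end elsewhere — order is forced
initial: (3, -2) facing left
step 1 (straight(3)): (0, -2) facing left
step 2 (spin(right)): (0, -2) facing up
all 36 alternatives checked — unique.

straight(3), spin(right)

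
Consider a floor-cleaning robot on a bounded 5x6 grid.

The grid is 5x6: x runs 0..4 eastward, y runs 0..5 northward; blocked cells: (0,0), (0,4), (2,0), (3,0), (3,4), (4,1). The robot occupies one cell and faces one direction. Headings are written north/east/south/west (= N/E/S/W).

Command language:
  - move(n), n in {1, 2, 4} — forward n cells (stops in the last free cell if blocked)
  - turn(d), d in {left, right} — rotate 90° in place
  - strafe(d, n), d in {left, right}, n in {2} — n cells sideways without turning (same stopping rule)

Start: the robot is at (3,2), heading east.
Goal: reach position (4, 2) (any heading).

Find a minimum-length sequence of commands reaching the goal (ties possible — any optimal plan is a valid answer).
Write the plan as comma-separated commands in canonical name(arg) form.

move(2)

t0: at (3,2), heading east
t=1 move(2) ⇒ at (4,2), heading east
minimal: 1 command(s), checked below 1.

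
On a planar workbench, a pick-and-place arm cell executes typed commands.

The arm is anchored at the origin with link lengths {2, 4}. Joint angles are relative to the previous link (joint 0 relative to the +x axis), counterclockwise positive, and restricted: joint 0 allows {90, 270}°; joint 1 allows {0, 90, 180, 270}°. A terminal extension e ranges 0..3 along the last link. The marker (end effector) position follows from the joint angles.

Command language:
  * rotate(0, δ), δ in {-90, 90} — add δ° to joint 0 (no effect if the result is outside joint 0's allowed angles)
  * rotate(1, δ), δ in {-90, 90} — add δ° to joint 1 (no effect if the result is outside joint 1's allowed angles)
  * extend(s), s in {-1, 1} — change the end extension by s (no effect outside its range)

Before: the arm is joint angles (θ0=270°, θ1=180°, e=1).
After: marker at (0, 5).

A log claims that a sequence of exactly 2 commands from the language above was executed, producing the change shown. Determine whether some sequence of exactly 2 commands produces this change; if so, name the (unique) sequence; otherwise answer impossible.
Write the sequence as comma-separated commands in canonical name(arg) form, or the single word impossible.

begin: joint angles (θ0=270°, θ1=180°, e=1)
t=1 extend(1) ⇒ joint angles (θ0=270°, θ1=180°, e=2)
t=2 extend(1) ⇒ joint angles (θ0=270°, θ1=180°, e=3)
uniquely the one of 36 2-step routes that fits.

extend(1), extend(1)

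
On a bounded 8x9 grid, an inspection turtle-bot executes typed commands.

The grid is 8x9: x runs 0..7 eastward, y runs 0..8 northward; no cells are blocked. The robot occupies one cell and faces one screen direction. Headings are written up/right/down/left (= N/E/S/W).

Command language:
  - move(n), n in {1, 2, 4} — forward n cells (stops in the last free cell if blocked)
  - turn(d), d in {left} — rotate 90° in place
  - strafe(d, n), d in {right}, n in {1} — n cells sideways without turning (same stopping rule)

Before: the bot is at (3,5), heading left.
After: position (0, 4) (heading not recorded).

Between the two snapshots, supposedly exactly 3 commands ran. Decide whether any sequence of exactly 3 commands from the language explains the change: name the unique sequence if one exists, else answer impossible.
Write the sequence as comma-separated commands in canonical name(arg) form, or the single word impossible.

key: order matters: swapping move(4) and move(1) lands elsewhere
begin: at (3,5), heading left
[1] after move(4): at (0,5), heading left
[2] after turn(left): at (0,5), heading down
[3] after move(1): at (0,4), heading down
no rival 3-sequence matches.

move(4), turn(left), move(1)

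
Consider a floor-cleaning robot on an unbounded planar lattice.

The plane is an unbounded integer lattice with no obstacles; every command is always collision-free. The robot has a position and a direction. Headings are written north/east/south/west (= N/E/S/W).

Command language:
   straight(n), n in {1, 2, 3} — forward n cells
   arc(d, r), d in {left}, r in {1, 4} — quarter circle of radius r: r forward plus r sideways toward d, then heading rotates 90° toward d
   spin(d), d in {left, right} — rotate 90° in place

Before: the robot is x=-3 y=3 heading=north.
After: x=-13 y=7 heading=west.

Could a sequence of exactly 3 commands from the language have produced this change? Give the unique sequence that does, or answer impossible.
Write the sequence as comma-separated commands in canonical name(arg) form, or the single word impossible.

arc(left, 4), straight(3), straight(3)

key: cell and facing (now W) both changed — the 3 commands mix motion and turning
from: x=-3 y=3 heading=north
t=1 arc(left, 4) ⇒ x=-7 y=7 heading=west
t=2 straight(3) ⇒ x=-10 y=7 heading=west
t=3 straight(3) ⇒ x=-13 y=7 heading=west
all 343 alternatives checked — unique.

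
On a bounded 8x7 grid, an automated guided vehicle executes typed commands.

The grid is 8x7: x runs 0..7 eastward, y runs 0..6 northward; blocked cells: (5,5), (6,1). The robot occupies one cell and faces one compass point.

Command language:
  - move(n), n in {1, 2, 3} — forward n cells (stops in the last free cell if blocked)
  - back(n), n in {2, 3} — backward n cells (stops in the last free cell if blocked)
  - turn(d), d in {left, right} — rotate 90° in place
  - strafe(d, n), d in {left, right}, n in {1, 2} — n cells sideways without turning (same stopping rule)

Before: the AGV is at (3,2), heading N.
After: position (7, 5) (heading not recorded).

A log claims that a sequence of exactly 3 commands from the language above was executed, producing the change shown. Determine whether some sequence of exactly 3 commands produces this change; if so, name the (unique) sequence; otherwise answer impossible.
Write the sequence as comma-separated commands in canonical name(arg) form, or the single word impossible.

key: order matters: swapping strafe(right, 2) and move(3) lands elsewhere
t0: at (3,2), heading N
t=1 strafe(right, 2) ⇒ at (5,2), heading N
t=2 strafe(right, 2) ⇒ at (7,2), heading N
t=3 move(3) ⇒ at (7,5), heading N
all 1331 alternatives checked — unique.

strafe(right, 2), strafe(right, 2), move(3)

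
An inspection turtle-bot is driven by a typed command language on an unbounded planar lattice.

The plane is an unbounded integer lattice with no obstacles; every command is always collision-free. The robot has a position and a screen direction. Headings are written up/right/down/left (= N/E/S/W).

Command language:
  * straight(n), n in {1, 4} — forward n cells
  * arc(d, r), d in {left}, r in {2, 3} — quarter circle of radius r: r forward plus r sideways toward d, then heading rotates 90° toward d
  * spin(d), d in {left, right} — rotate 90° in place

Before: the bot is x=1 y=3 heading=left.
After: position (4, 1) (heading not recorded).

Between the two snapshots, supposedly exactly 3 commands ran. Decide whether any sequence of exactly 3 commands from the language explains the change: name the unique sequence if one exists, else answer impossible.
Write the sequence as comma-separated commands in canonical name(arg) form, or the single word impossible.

spin(left), arc(left, 2), straight(1)

key: running straight(1) before spin(left) would end elsewhere — order is forced
initial: x=1 y=3 heading=left
1. spin(left) → x=1 y=3 heading=down
2. arc(left, 2) → x=3 y=1 heading=right
3. straight(1) → x=4 y=1 heading=right
no rival 3-sequence matches.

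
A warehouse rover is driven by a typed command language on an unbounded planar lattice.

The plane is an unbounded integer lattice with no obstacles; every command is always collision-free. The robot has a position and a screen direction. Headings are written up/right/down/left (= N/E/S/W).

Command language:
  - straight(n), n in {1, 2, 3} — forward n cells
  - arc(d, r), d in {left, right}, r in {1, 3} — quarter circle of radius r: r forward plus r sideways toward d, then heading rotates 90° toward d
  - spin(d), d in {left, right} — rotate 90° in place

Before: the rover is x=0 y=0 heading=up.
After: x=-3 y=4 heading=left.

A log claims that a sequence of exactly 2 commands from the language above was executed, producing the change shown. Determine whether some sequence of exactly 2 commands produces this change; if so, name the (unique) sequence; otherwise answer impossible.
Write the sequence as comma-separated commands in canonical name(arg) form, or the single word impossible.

key: position moved to (-3,4) AND the heading swung to W — translation plus rotation needed
t0: x=0 y=0 heading=up
[1] after straight(1): x=0 y=1 heading=up
[2] after arc(left, 3): x=-3 y=4 heading=left
no other 2-command option fits: unique.

straight(1), arc(left, 3)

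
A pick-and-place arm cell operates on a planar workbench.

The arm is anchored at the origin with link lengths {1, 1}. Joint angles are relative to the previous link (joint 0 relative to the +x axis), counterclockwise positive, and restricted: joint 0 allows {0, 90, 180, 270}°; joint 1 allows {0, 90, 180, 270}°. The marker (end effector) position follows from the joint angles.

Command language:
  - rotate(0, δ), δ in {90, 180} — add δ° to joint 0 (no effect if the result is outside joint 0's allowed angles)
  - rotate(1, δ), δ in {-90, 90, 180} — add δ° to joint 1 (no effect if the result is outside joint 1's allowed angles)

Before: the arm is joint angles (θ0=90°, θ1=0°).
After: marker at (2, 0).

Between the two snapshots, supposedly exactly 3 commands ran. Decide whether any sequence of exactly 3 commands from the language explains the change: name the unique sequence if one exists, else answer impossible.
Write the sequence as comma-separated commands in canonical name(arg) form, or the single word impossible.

rotate(0, 90), rotate(0, 90), rotate(0, 90)

start: joint angles (θ0=90°, θ1=0°)
1. rotate(0, 90) → joint angles (θ0=180°, θ1=0°)
2. rotate(0, 90) → joint angles (θ0=270°, θ1=0°)
3. rotate(0, 90) → joint angles (θ0=0°, θ1=0°)
all 125 alternatives checked — unique.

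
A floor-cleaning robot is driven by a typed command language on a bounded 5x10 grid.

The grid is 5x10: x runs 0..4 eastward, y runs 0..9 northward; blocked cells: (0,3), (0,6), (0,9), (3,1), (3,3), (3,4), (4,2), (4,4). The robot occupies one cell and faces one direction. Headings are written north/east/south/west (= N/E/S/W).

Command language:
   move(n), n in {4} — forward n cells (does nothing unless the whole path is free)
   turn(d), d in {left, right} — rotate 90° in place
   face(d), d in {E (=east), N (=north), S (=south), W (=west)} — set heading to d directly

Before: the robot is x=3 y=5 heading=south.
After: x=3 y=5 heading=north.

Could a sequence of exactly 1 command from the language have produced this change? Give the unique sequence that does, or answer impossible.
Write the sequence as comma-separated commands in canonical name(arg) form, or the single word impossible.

face(N)

key: (3,5) unchanged — the single command moves nothing
initial: x=3 y=5 heading=south
1. face(N) → x=3 y=5 heading=north
no other 1-command option fits: unique.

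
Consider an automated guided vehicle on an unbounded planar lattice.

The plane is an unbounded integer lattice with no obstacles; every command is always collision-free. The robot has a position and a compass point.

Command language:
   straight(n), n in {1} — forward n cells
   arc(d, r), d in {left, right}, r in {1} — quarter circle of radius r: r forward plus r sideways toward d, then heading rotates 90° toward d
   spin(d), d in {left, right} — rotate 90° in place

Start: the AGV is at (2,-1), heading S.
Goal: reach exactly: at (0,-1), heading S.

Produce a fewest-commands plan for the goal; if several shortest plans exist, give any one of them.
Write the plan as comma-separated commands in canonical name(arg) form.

spin(left), spin(left), arc(left, 1), arc(left, 1)

start: at (2,-1), heading S
step 1 (spin(left)): at (2,-1), heading E
step 2 (spin(left)): at (2,-1), heading N
step 3 (arc(left, 1)): at (1,0), heading W
step 4 (arc(left, 1)): at (0,-1), heading S
nothing shorter than 4 reaches the goal.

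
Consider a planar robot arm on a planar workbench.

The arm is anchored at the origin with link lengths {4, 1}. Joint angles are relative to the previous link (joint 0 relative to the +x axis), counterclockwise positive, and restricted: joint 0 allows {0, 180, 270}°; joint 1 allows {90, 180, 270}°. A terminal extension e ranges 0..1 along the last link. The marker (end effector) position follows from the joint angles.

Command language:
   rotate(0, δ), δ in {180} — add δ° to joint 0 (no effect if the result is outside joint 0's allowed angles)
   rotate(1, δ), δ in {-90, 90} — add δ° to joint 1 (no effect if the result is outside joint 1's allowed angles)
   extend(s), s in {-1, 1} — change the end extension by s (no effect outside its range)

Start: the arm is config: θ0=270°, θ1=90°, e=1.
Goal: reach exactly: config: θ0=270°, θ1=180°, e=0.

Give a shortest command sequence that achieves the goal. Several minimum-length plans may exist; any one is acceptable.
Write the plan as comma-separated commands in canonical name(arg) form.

extend(-1), rotate(1, 90)

begin: config: θ0=270°, θ1=90°, e=1
t=1 extend(-1) ⇒ config: θ0=270°, θ1=90°, e=0
t=2 rotate(1, 90) ⇒ config: θ0=270°, θ1=180°, e=0
nothing shorter than 2 reaches the goal.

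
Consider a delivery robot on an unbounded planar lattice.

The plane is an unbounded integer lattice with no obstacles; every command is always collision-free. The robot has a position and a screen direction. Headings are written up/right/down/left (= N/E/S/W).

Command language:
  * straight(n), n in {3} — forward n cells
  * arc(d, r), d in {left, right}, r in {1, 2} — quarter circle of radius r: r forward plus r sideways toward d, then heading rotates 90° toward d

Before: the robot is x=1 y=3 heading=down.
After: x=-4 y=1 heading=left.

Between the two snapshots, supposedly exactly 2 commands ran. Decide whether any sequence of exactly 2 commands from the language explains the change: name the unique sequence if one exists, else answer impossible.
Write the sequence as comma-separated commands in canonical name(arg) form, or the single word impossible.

key: running straight(3) before arc(right, 2) would end elsewhere — order is forced
start: x=1 y=3 heading=down
[1] after arc(right, 2): x=-1 y=1 heading=left
[2] after straight(3): x=-4 y=1 heading=left
no rival 2-sequence matches.

arc(right, 2), straight(3)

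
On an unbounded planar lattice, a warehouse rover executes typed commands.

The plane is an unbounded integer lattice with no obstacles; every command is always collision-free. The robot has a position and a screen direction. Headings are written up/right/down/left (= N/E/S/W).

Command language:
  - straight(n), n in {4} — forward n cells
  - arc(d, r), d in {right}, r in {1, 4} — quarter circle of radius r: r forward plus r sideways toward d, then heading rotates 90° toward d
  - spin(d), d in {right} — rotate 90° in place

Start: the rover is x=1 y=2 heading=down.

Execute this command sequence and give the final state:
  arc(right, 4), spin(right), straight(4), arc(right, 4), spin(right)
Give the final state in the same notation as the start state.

x=1 y=6 heading=down

begin: x=1 y=2 heading=down
1. arc(right, 4) → x=-3 y=-2 heading=left
2. spin(right) → x=-3 y=-2 heading=up
3. straight(4) → x=-3 y=2 heading=up
4. arc(right, 4) → x=1 y=6 heading=right
5. spin(right) → x=1 y=6 heading=down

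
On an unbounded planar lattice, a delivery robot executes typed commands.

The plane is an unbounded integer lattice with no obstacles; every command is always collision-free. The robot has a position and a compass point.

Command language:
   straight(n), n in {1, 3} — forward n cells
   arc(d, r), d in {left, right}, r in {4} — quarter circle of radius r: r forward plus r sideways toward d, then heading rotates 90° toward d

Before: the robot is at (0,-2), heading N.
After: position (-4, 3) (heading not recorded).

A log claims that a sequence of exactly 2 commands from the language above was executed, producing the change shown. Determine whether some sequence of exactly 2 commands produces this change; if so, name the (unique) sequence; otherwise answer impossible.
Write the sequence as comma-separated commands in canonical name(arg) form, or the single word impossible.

key: order matters: swapping straight(1) and arc(left, 4) lands elsewhere
begin: at (0,-2), heading N
t=1 straight(1) ⇒ at (0,-1), heading N
t=2 arc(left, 4) ⇒ at (-4,3), heading W
no rival 2-sequence matches.

straight(1), arc(left, 4)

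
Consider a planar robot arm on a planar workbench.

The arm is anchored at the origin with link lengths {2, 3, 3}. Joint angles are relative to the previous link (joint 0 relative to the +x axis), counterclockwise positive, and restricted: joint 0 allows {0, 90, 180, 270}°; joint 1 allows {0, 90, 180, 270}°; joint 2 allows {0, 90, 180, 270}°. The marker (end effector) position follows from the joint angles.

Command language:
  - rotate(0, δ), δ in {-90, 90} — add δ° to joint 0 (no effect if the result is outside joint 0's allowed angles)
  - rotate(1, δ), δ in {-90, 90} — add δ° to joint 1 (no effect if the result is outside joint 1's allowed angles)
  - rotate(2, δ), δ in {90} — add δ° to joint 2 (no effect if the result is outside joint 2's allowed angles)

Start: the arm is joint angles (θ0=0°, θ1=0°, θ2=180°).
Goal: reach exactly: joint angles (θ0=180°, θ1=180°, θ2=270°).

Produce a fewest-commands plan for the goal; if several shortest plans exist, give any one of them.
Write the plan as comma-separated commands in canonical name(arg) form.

initial: joint angles (θ0=0°, θ1=0°, θ2=180°)
t=1 rotate(0, -90) ⇒ joint angles (θ0=270°, θ1=0°, θ2=180°)
t=2 rotate(0, -90) ⇒ joint angles (θ0=180°, θ1=0°, θ2=180°)
t=3 rotate(1, 90) ⇒ joint angles (θ0=180°, θ1=90°, θ2=180°)
t=4 rotate(1, 90) ⇒ joint angles (θ0=180°, θ1=180°, θ2=180°)
t=5 rotate(2, 90) ⇒ joint angles (θ0=180°, θ1=180°, θ2=270°)
shorter routes all fall short; 5 is best.

rotate(0, -90), rotate(0, -90), rotate(1, 90), rotate(1, 90), rotate(2, 90)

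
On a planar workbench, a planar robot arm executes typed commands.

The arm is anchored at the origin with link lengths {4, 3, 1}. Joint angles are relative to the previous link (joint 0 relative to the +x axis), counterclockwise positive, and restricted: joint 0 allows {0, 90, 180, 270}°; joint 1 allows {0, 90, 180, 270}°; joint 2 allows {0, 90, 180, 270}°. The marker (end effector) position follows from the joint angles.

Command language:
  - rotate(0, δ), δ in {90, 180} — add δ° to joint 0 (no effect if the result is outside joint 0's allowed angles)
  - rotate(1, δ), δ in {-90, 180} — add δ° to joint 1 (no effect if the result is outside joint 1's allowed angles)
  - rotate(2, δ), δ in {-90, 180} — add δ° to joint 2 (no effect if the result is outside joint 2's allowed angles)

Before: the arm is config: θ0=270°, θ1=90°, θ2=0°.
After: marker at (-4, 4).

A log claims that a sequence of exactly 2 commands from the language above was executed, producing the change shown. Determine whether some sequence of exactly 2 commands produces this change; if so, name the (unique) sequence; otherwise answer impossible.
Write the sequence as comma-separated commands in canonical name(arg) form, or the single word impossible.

rotate(0, 90), rotate(0, 90)

begin: config: θ0=270°, θ1=90°, θ2=0°
t=1 rotate(0, 90) ⇒ config: θ0=0°, θ1=90°, θ2=0°
t=2 rotate(0, 90) ⇒ config: θ0=90°, θ1=90°, θ2=0°
all 36 alternatives checked — unique.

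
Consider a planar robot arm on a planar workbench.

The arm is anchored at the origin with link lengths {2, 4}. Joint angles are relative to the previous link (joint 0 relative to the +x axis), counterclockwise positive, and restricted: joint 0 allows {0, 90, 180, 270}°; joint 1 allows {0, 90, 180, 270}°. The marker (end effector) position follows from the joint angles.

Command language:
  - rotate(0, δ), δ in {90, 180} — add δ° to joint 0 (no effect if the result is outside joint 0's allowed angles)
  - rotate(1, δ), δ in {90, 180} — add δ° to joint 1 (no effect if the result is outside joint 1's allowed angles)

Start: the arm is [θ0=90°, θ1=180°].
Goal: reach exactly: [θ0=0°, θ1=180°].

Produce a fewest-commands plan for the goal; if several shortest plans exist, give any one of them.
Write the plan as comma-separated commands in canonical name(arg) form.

t0: [θ0=90°, θ1=180°]
step 1 (rotate(0, 180)): [θ0=270°, θ1=180°]
step 2 (rotate(0, 90)): [θ0=0°, θ1=180°]
no 1-step plan works, so 2 is optimal.

rotate(0, 180), rotate(0, 90)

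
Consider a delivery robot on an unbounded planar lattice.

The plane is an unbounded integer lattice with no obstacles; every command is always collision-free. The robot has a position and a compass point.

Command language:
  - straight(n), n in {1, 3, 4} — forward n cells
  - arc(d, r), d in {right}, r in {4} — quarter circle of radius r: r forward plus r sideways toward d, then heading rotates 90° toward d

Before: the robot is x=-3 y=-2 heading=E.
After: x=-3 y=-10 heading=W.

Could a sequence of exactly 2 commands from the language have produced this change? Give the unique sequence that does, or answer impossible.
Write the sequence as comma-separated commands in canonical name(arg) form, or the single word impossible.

key: position moved to (-3,-10) AND the heading swung to W — translation plus rotation needed
begin: x=-3 y=-2 heading=E
1. arc(right, 4) → x=1 y=-6 heading=S
2. arc(right, 4) → x=-3 y=-10 heading=W
all 16 alternatives checked — unique.

arc(right, 4), arc(right, 4)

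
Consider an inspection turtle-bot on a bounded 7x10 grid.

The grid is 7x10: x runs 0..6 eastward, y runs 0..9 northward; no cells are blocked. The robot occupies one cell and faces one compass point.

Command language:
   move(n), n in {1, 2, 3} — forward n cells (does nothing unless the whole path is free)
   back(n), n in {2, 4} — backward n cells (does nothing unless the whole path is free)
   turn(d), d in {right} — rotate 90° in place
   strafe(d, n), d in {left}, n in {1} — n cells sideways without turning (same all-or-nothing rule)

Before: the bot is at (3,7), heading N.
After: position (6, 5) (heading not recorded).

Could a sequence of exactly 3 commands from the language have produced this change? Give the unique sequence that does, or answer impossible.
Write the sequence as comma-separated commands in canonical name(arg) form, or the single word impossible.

back(2), turn(right), move(3)

key: order matters: swapping back(2) and move(3) lands elsewhere
begin: at (3,7), heading N
[1] after back(2): at (3,5), heading N
[2] after turn(right): at (3,5), heading E
[3] after move(3): at (6,5), heading E
no rival 3-sequence matches.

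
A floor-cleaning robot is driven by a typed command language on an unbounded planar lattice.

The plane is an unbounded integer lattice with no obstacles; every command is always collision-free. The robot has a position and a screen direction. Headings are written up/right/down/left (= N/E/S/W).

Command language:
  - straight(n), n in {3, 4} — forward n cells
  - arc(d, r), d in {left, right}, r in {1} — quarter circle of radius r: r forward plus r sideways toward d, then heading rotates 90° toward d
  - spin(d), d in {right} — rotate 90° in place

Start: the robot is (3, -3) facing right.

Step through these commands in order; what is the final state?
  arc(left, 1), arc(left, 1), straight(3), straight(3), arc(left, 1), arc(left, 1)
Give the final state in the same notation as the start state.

from: (3, -3) facing right
1. arc(left, 1) → (4, -2) facing up
2. arc(left, 1) → (3, -1) facing left
3. straight(3) → (0, -1) facing left
4. straight(3) → (-3, -1) facing left
5. arc(left, 1) → (-4, -2) facing down
6. arc(left, 1) → (-3, -3) facing right

(-3, -3) facing right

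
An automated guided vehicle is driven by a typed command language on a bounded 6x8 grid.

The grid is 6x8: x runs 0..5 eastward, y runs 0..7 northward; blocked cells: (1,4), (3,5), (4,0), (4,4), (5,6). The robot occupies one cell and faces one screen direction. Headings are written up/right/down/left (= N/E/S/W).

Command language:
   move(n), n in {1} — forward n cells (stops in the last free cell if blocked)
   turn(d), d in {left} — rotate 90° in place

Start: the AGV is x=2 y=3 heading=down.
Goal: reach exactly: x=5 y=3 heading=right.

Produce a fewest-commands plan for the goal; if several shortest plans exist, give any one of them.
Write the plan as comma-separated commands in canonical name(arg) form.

turn(left), move(1), move(1), move(1)

initial: x=2 y=3 heading=down
step 1 (turn(left)): x=2 y=3 heading=right
step 2 (move(1)): x=3 y=3 heading=right
step 3 (move(1)): x=4 y=3 heading=right
step 4 (move(1)): x=5 y=3 heading=right
shorter routes all fall short; 4 is best.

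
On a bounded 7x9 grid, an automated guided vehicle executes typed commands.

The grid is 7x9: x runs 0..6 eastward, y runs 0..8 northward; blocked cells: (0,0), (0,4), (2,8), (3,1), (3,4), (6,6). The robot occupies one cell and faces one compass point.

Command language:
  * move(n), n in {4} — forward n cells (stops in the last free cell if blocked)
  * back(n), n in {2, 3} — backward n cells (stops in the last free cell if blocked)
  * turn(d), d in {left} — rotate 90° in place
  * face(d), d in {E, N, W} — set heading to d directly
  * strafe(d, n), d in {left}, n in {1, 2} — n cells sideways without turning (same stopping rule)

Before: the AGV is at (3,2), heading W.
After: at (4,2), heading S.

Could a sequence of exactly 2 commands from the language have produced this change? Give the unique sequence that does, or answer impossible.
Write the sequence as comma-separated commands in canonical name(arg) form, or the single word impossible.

key: position moved to (4,2) AND the heading swung to S — translation plus rotation needed
begin: at (3,2), heading W
1. turn(left) → at (3,2), heading S
2. strafe(left, 1) → at (4,2), heading S
no rival 2-sequence matches.

turn(left), strafe(left, 1)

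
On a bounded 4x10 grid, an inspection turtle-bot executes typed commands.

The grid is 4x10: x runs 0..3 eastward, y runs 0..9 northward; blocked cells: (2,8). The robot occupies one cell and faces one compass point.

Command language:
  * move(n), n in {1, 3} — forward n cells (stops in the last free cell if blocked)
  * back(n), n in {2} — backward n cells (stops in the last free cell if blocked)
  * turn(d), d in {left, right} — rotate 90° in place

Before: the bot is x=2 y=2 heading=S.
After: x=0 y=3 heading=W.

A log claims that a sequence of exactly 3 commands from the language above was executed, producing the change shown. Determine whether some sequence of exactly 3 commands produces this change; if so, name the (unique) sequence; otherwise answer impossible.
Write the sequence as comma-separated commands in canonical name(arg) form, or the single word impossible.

impossible

every 3-command combo misses the target.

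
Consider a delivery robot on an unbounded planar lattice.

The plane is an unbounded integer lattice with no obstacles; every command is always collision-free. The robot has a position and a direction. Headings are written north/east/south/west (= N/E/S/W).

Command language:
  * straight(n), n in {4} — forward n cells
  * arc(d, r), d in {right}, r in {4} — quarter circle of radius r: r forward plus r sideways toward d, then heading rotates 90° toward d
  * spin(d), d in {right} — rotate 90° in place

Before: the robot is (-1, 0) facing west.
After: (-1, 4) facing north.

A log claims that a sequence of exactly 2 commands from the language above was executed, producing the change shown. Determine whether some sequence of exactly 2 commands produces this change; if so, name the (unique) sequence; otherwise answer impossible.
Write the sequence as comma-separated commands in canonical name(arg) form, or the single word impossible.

key: position moved to (-1,4) AND the heading swung to N — translation plus rotation needed
initial: (-1, 0) facing west
t=1 spin(right) ⇒ (-1, 0) facing north
t=2 straight(4) ⇒ (-1, 4) facing north
all 9 alternatives checked — unique.

spin(right), straight(4)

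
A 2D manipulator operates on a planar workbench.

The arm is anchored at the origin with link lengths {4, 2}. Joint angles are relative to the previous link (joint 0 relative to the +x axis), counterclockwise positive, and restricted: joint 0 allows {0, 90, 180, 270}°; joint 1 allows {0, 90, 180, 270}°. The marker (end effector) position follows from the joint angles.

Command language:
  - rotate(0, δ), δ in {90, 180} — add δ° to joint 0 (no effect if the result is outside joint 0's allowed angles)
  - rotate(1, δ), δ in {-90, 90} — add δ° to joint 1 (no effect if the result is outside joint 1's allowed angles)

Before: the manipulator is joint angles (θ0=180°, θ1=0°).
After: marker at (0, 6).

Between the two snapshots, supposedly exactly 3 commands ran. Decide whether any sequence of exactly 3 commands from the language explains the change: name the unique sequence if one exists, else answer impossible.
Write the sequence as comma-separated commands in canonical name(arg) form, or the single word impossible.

rotate(0, 90), rotate(0, 90), rotate(0, 90)

t0: joint angles (θ0=180°, θ1=0°)
[1] after rotate(0, 90): joint angles (θ0=270°, θ1=0°)
[2] after rotate(0, 90): joint angles (θ0=0°, θ1=0°)
[3] after rotate(0, 90): joint angles (θ0=90°, θ1=0°)
uniquely the one of 64 3-step routes that fits.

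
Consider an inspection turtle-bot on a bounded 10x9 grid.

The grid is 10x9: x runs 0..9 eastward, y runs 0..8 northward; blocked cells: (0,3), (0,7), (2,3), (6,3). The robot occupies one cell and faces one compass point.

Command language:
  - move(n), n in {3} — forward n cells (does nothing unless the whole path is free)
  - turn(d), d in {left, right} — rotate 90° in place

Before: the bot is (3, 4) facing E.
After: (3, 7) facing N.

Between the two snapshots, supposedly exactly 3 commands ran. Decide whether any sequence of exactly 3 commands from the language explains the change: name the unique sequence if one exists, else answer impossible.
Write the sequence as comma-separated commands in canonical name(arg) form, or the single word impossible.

turn(left), move(3), move(3)

key: position moved to (3,7) AND the heading swung to N — translation plus rotation needed
from: (3, 4) facing E
1. turn(left) → (3, 4) facing N
2. move(3) → (3, 7) facing N
3. move(3) → (3, 7) facing N
no other 3-command option fits: unique.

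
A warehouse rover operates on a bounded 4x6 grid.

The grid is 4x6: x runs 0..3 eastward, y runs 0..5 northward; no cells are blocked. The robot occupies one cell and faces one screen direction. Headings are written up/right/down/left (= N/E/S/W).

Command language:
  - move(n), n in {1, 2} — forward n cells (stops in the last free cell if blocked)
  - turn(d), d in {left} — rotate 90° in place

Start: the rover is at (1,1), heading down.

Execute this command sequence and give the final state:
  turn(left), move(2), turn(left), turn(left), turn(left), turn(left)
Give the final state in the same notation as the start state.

begin: at (1,1), heading down
t=1 turn(left) ⇒ at (1,1), heading right
t=2 move(2) ⇒ at (3,1), heading right
t=3 turn(left) ⇒ at (3,1), heading up
t=4 turn(left) ⇒ at (3,1), heading left
t=5 turn(left) ⇒ at (3,1), heading down
t=6 turn(left) ⇒ at (3,1), heading right

at (3,1), heading right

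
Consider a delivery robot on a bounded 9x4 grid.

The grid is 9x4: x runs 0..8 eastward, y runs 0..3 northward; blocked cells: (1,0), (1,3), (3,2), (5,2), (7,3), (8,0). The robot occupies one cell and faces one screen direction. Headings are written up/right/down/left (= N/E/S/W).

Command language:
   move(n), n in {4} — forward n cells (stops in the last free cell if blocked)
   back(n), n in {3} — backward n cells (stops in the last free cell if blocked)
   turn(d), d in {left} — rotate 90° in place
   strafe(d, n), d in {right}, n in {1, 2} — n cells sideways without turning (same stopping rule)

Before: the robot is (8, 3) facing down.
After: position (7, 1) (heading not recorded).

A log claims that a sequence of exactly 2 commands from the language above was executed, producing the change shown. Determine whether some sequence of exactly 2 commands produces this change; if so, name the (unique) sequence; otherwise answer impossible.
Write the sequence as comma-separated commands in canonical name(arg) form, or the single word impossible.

key: order matters: swapping move(4) and strafe(right, 1) lands elsewhere
initial: (8, 3) facing down
1. move(4) → (8, 1) facing down
2. strafe(right, 1) → (7, 1) facing down
no other 2-command option fits: unique.

move(4), strafe(right, 1)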